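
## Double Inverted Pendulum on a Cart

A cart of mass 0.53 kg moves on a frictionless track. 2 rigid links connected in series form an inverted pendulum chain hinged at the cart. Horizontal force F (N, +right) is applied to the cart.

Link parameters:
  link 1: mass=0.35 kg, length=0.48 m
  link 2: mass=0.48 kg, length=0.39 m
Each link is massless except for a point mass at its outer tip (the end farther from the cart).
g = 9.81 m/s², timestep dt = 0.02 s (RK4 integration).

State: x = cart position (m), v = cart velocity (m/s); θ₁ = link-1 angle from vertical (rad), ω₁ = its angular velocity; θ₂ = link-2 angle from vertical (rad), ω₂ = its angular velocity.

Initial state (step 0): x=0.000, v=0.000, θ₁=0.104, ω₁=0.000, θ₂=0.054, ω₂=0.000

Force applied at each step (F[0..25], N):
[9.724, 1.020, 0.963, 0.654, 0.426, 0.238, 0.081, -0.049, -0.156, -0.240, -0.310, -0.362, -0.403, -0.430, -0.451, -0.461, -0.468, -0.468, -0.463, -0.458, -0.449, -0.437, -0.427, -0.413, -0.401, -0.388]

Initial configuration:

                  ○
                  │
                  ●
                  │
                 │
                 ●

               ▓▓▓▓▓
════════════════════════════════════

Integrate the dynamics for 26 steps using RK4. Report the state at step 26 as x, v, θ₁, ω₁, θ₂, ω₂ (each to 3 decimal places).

Answer: x=0.124, v=0.093, θ₁=-0.020, ω₁=-0.007, θ₂=-0.015, ω₂=-0.034

Derivation:
apply F[0]=+9.724 → step 1: x=0.003, v=0.331, θ₁=0.098, ω₁=-0.613, θ₂=0.053, ω₂=-0.067
apply F[1]=+1.020 → step 2: x=0.010, v=0.342, θ₁=0.086, ω₁=-0.576, θ₂=0.052, ω₂=-0.113
apply F[2]=+0.963 → step 3: x=0.017, v=0.354, θ₁=0.075, ω₁=-0.552, θ₂=0.049, ω₂=-0.148
apply F[3]=+0.654 → step 4: x=0.024, v=0.357, θ₁=0.064, ω₁=-0.519, θ₂=0.046, ω₂=-0.174
apply F[4]=+0.426 → step 5: x=0.031, v=0.356, θ₁=0.054, ω₁=-0.483, θ₂=0.042, ω₂=-0.192
apply F[5]=+0.238 → step 6: x=0.038, v=0.350, θ₁=0.045, ω₁=-0.445, θ₂=0.038, ω₂=-0.203
apply F[6]=+0.081 → step 7: x=0.045, v=0.340, θ₁=0.036, ω₁=-0.406, θ₂=0.034, ω₂=-0.208
apply F[7]=-0.049 → step 8: x=0.052, v=0.329, θ₁=0.029, ω₁=-0.368, θ₂=0.030, ω₂=-0.209
apply F[8]=-0.156 → step 9: x=0.058, v=0.315, θ₁=0.022, ω₁=-0.331, θ₂=0.026, ω₂=-0.206
apply F[9]=-0.240 → step 10: x=0.064, v=0.300, θ₁=0.015, ω₁=-0.296, θ₂=0.022, ω₂=-0.200
apply F[10]=-0.310 → step 11: x=0.070, v=0.285, θ₁=0.010, ω₁=-0.263, θ₂=0.018, ω₂=-0.192
apply F[11]=-0.362 → step 12: x=0.076, v=0.269, θ₁=0.005, ω₁=-0.231, θ₂=0.014, ω₂=-0.182
apply F[12]=-0.403 → step 13: x=0.081, v=0.253, θ₁=0.001, ω₁=-0.202, θ₂=0.010, ω₂=-0.170
apply F[13]=-0.430 → step 14: x=0.086, v=0.237, θ₁=-0.003, ω₁=-0.175, θ₂=0.007, ω₂=-0.158
apply F[14]=-0.451 → step 15: x=0.091, v=0.222, θ₁=-0.006, ω₁=-0.151, θ₂=0.004, ω₂=-0.146
apply F[15]=-0.461 → step 16: x=0.095, v=0.207, θ₁=-0.009, ω₁=-0.128, θ₂=0.001, ω₂=-0.134
apply F[16]=-0.468 → step 17: x=0.099, v=0.192, θ₁=-0.012, ω₁=-0.108, θ₂=-0.001, ω₂=-0.121
apply F[17]=-0.468 → step 18: x=0.102, v=0.178, θ₁=-0.014, ω₁=-0.091, θ₂=-0.004, ω₂=-0.109
apply F[18]=-0.463 → step 19: x=0.106, v=0.165, θ₁=-0.015, ω₁=-0.075, θ₂=-0.006, ω₂=-0.098
apply F[19]=-0.458 → step 20: x=0.109, v=0.153, θ₁=-0.017, ω₁=-0.061, θ₂=-0.008, ω₂=-0.087
apply F[20]=-0.449 → step 21: x=0.112, v=0.141, θ₁=-0.018, ω₁=-0.048, θ₂=-0.009, ω₂=-0.076
apply F[21]=-0.437 → step 22: x=0.115, v=0.130, θ₁=-0.019, ω₁=-0.038, θ₂=-0.011, ω₂=-0.066
apply F[22]=-0.427 → step 23: x=0.117, v=0.120, θ₁=-0.019, ω₁=-0.028, θ₂=-0.012, ω₂=-0.057
apply F[23]=-0.413 → step 24: x=0.120, v=0.111, θ₁=-0.020, ω₁=-0.020, θ₂=-0.013, ω₂=-0.049
apply F[24]=-0.401 → step 25: x=0.122, v=0.101, θ₁=-0.020, ω₁=-0.013, θ₂=-0.014, ω₂=-0.041
apply F[25]=-0.388 → step 26: x=0.124, v=0.093, θ₁=-0.020, ω₁=-0.007, θ₂=-0.015, ω₂=-0.034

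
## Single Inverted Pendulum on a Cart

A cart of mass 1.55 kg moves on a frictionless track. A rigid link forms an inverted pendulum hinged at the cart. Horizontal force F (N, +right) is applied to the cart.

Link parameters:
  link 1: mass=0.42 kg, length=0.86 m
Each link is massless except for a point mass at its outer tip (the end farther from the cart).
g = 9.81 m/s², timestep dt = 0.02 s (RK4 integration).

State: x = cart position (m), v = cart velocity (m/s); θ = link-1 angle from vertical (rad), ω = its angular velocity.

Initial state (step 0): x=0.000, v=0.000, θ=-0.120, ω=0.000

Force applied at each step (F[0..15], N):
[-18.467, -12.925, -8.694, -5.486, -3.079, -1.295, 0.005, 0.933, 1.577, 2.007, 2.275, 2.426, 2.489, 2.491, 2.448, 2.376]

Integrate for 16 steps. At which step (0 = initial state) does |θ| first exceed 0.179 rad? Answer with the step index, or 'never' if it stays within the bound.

Answer: never

Derivation:
apply F[0]=-18.467 → step 1: x=-0.002, v=-0.231, θ=-0.118, ω=0.240
apply F[1]=-12.925 → step 2: x=-0.009, v=-0.391, θ=-0.111, ω=0.399
apply F[2]=-8.694 → step 3: x=-0.017, v=-0.498, θ=-0.102, ω=0.497
apply F[3]=-5.486 → step 4: x=-0.028, v=-0.563, θ=-0.092, ω=0.551
apply F[4]=-3.079 → step 5: x=-0.040, v=-0.598, θ=-0.081, ω=0.572
apply F[5]=-1.295 → step 6: x=-0.052, v=-0.611, θ=-0.069, ω=0.570
apply F[6]=+0.005 → step 7: x=-0.064, v=-0.608, θ=-0.058, ω=0.552
apply F[7]=+0.933 → step 8: x=-0.076, v=-0.593, θ=-0.047, ω=0.523
apply F[8]=+1.577 → step 9: x=-0.088, v=-0.571, θ=-0.037, ω=0.487
apply F[9]=+2.007 → step 10: x=-0.099, v=-0.543, θ=-0.028, ω=0.447
apply F[10]=+2.275 → step 11: x=-0.109, v=-0.513, θ=-0.019, ω=0.407
apply F[11]=+2.426 → step 12: x=-0.119, v=-0.480, θ=-0.012, ω=0.366
apply F[12]=+2.489 → step 13: x=-0.128, v=-0.448, θ=-0.005, ω=0.326
apply F[13]=+2.491 → step 14: x=-0.137, v=-0.416, θ=0.002, ω=0.288
apply F[14]=+2.448 → step 15: x=-0.145, v=-0.384, θ=0.007, ω=0.253
apply F[15]=+2.376 → step 16: x=-0.153, v=-0.354, θ=0.012, ω=0.220
max |θ| = 0.120 ≤ 0.179 over all 17 states.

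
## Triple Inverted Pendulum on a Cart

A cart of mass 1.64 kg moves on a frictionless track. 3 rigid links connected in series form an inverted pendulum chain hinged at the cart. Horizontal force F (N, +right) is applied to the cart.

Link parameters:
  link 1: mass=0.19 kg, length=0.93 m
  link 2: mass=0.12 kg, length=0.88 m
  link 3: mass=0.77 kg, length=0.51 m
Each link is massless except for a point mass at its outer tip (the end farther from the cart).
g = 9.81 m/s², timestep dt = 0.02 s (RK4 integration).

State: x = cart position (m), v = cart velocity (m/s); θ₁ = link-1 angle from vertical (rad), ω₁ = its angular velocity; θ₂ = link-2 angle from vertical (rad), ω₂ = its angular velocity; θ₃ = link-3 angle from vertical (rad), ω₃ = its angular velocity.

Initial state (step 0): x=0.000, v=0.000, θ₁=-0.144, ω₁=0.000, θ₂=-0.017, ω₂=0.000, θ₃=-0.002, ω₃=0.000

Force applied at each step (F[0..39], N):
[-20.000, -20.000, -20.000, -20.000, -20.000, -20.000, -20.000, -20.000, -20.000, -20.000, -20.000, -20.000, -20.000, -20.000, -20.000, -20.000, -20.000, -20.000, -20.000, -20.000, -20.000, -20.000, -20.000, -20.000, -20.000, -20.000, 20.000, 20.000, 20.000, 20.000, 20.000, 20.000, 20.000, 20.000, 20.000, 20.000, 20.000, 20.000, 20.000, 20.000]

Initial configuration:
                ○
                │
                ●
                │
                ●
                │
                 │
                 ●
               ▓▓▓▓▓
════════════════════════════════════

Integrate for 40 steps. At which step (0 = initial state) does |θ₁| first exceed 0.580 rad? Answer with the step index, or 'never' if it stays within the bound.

apply F[0]=-20.000 → step 1: x=-0.002, v=-0.224, θ₁=-0.143, ω₁=0.075, θ₂=-0.016, ω₂=0.150, θ₃=-0.002, ω₃=0.044
apply F[1]=-20.000 → step 2: x=-0.009, v=-0.449, θ₁=-0.141, ω₁=0.150, θ₂=-0.011, ω₂=0.304, θ₃=-0.000, ω₃=0.082
apply F[2]=-20.000 → step 3: x=-0.020, v=-0.674, θ₁=-0.137, ω₁=0.226, θ₂=-0.003, ω₂=0.467, θ₃=0.002, ω₃=0.106
apply F[3]=-20.000 → step 4: x=-0.036, v=-0.900, θ₁=-0.132, ω₁=0.302, θ₂=0.008, ω₂=0.643, θ₃=0.004, ω₃=0.108
apply F[4]=-20.000 → step 5: x=-0.056, v=-1.127, θ₁=-0.125, ω₁=0.380, θ₂=0.023, ω₂=0.837, θ₃=0.006, ω₃=0.081
apply F[5]=-20.000 → step 6: x=-0.081, v=-1.356, θ₁=-0.117, ω₁=0.461, θ₂=0.041, ω₂=1.052, θ₃=0.007, ω₃=0.015
apply F[6]=-20.000 → step 7: x=-0.110, v=-1.587, θ₁=-0.107, ω₁=0.548, θ₂=0.065, ω₂=1.291, θ₃=0.006, ω₃=-0.096
apply F[7]=-20.000 → step 8: x=-0.145, v=-1.821, θ₁=-0.095, ω₁=0.645, θ₂=0.093, ω₂=1.548, θ₃=0.003, ω₃=-0.252
apply F[8]=-20.000 → step 9: x=-0.183, v=-2.057, θ₁=-0.081, ω₁=0.760, θ₂=0.127, ω₂=1.813, θ₃=-0.004, ω₃=-0.444
apply F[9]=-20.000 → step 10: x=-0.227, v=-2.296, θ₁=-0.064, ω₁=0.900, θ₂=0.166, ω₂=2.067, θ₃=-0.015, ω₃=-0.649
apply F[10]=-20.000 → step 11: x=-0.275, v=-2.537, θ₁=-0.045, ω₁=1.072, θ₂=0.209, ω₂=2.288, θ₃=-0.030, ω₃=-0.837
apply F[11]=-20.000 → step 12: x=-0.328, v=-2.779, θ₁=-0.021, ω₁=1.277, θ₂=0.257, ω₂=2.457, θ₃=-0.048, ω₃=-0.980
apply F[12]=-20.000 → step 13: x=-0.386, v=-3.023, θ₁=0.007, ω₁=1.513, θ₂=0.307, ω₂=2.569, θ₃=-0.069, ω₃=-1.060
apply F[13]=-20.000 → step 14: x=-0.449, v=-3.267, θ₁=0.040, ω₁=1.777, θ₂=0.359, ω₂=2.622, θ₃=-0.090, ω₃=-1.073
apply F[14]=-20.000 → step 15: x=-0.517, v=-3.512, θ₁=0.078, ω₁=2.065, θ₂=0.412, ω₂=2.621, θ₃=-0.111, ω₃=-1.019
apply F[15]=-20.000 → step 16: x=-0.590, v=-3.756, θ₁=0.122, ω₁=2.372, θ₂=0.464, ω₂=2.570, θ₃=-0.131, ω₃=-0.900
apply F[16]=-20.000 → step 17: x=-0.667, v=-3.998, θ₁=0.173, ω₁=2.698, θ₂=0.514, ω₂=2.471, θ₃=-0.147, ω₃=-0.717
apply F[17]=-20.000 → step 18: x=-0.750, v=-4.239, θ₁=0.230, ω₁=3.039, θ₂=0.562, ω₂=2.323, θ₃=-0.159, ω₃=-0.464
apply F[18]=-20.000 → step 19: x=-0.837, v=-4.477, θ₁=0.295, ω₁=3.394, θ₂=0.607, ω₂=2.123, θ₃=-0.165, ω₃=-0.132
apply F[19]=-20.000 → step 20: x=-0.929, v=-4.709, θ₁=0.366, ω₁=3.759, θ₂=0.647, ω₂=1.868, θ₃=-0.164, ω₃=0.297
apply F[20]=-20.000 → step 21: x=-1.025, v=-4.933, θ₁=0.445, ω₁=4.130, θ₂=0.681, ω₂=1.554, θ₃=-0.152, ω₃=0.846
apply F[21]=-20.000 → step 22: x=-1.126, v=-5.146, θ₁=0.531, ω₁=4.498, θ₂=0.708, ω₂=1.174, θ₃=-0.129, ω₃=1.550
apply F[22]=-20.000 → step 23: x=-1.231, v=-5.343, θ₁=0.625, ω₁=4.850, θ₂=0.728, ω₂=0.720, θ₃=-0.089, ω₃=2.455
apply F[23]=-20.000 → step 24: x=-1.339, v=-5.518, θ₁=0.725, ω₁=5.160, θ₂=0.737, ω₂=0.181, θ₃=-0.029, ω₃=3.626
apply F[24]=-20.000 → step 25: x=-1.451, v=-5.662, θ₁=0.831, ω₁=5.383, θ₂=0.734, ω₂=-0.461, θ₃=0.058, ω₃=5.157
apply F[25]=-20.000 → step 26: x=-1.566, v=-5.760, θ₁=0.939, ω₁=5.416, θ₂=0.718, ω₂=-1.205, θ₃=0.181, ω₃=7.163
apply F[26]=+20.000 → step 27: x=-1.677, v=-5.398, θ₁=1.044, ω₁=5.017, θ₂=0.687, ω₂=-1.770, θ₃=0.339, ω₃=8.698
apply F[27]=+20.000 → step 28: x=-1.781, v=-5.000, θ₁=1.137, ω₁=4.258, θ₂=0.650, ω₂=-1.861, θ₃=0.527, ω₃=9.910
apply F[28]=+20.000 → step 29: x=-1.877, v=-4.622, θ₁=1.214, ω₁=3.384, θ₂=0.619, ω₂=-1.161, θ₃=0.727, ω₃=9.968
apply F[29]=+20.000 → step 30: x=-1.967, v=-4.305, θ₁=1.275, ω₁=2.801, θ₂=0.605, ω₂=-0.190, θ₃=0.920, ω₃=9.297
apply F[30]=+20.000 → step 31: x=-2.050, v=-4.029, θ₁=1.328, ω₁=2.508, θ₂=0.610, ω₂=0.662, θ₃=1.099, ω₃=8.568
apply F[31]=+20.000 → step 32: x=-2.128, v=-3.774, θ₁=1.376, ω₁=2.384, θ₂=0.631, ω₂=1.361, θ₃=1.264, ω₃=7.951
apply F[32]=+20.000 → step 33: x=-2.201, v=-3.528, θ₁=1.424, ω₁=2.355, θ₂=0.664, ω₂=1.955, θ₃=1.418, ω₃=7.433
apply F[33]=+20.000 → step 34: x=-2.269, v=-3.286, θ₁=1.471, ω₁=2.379, θ₂=0.708, ω₂=2.479, θ₃=1.562, ω₃=6.973
apply F[34]=+20.000 → step 35: x=-2.332, v=-3.044, θ₁=1.519, ω₁=2.436, θ₂=0.763, ω₂=2.960, θ₃=1.697, ω₃=6.535
apply F[35]=+20.000 → step 36: x=-2.391, v=-2.801, θ₁=1.568, ω₁=2.511, θ₂=0.827, ω₂=3.411, θ₃=1.823, ω₃=6.088
apply F[36]=+20.000 → step 37: x=-2.444, v=-2.555, θ₁=1.619, ω₁=2.598, θ₂=0.899, ω₂=3.841, θ₃=1.940, ω₃=5.607
apply F[37]=+20.000 → step 38: x=-2.493, v=-2.306, θ₁=1.672, ω₁=2.688, θ₂=0.980, ω₂=4.259, θ₃=2.047, ω₃=5.067
apply F[38]=+20.000 → step 39: x=-2.537, v=-2.051, θ₁=1.727, ω₁=2.779, θ₂=1.069, ω₂=4.672, θ₃=2.142, ω₃=4.445
apply F[39]=+20.000 → step 40: x=-2.575, v=-1.791, θ₁=1.783, ω₁=2.867, θ₂=1.167, ω₂=5.094, θ₃=2.224, ω₃=3.716
|θ₁| = 0.625 > 0.580 first at step 23.

Answer: 23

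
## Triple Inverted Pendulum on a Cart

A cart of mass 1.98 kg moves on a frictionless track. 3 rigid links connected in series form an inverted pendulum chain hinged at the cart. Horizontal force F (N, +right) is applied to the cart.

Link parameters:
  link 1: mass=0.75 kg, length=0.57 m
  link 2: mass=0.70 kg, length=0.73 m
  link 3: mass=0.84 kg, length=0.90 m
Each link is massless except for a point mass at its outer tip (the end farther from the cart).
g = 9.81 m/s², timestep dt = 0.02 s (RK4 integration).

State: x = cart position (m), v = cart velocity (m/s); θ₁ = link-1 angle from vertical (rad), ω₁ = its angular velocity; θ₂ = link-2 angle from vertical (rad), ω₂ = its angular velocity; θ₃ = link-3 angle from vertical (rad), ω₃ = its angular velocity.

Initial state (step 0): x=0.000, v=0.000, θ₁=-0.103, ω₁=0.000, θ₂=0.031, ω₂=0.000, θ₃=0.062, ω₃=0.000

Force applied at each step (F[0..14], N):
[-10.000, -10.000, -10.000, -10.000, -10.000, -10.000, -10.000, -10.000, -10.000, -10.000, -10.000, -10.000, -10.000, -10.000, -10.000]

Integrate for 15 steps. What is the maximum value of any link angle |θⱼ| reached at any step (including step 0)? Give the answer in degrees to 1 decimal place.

apply F[0]=-10.000 → step 1: x=-0.001, v=-0.078, θ₁=-0.103, ω₁=0.007, θ₂=0.032, ω₂=0.100, θ₃=0.062, ω₃=0.015
apply F[1]=-10.000 → step 2: x=-0.003, v=-0.156, θ₁=-0.103, ω₁=0.013, θ₂=0.035, ω₂=0.202, θ₃=0.063, ω₃=0.028
apply F[2]=-10.000 → step 3: x=-0.007, v=-0.234, θ₁=-0.102, ω₁=0.017, θ₂=0.040, ω₂=0.307, θ₃=0.063, ω₃=0.040
apply F[3]=-10.000 → step 4: x=-0.012, v=-0.312, θ₁=-0.102, ω₁=0.018, θ₂=0.047, ω₂=0.418, θ₃=0.064, ω₃=0.050
apply F[4]=-10.000 → step 5: x=-0.019, v=-0.390, θ₁=-0.102, ω₁=0.016, θ₂=0.057, ω₂=0.537, θ₃=0.065, ω₃=0.056
apply F[5]=-10.000 → step 6: x=-0.028, v=-0.469, θ₁=-0.101, ω₁=0.010, θ₂=0.069, ω₂=0.666, θ₃=0.066, ω₃=0.057
apply F[6]=-10.000 → step 7: x=-0.038, v=-0.548, θ₁=-0.101, ω₁=-0.001, θ₂=0.084, ω₂=0.806, θ₃=0.067, ω₃=0.053
apply F[7]=-10.000 → step 8: x=-0.050, v=-0.628, θ₁=-0.102, ω₁=-0.018, θ₂=0.101, ω₂=0.959, θ₃=0.068, ω₃=0.043
apply F[8]=-10.000 → step 9: x=-0.063, v=-0.708, θ₁=-0.102, ω₁=-0.040, θ₂=0.122, ω₂=1.126, θ₃=0.069, ω₃=0.025
apply F[9]=-10.000 → step 10: x=-0.078, v=-0.789, θ₁=-0.103, ω₁=-0.067, θ₂=0.146, ω₂=1.309, θ₃=0.069, ω₃=0.001
apply F[10]=-10.000 → step 11: x=-0.095, v=-0.871, θ₁=-0.105, ω₁=-0.097, θ₂=0.174, ω₂=1.507, θ₃=0.069, ω₃=-0.032
apply F[11]=-10.000 → step 12: x=-0.113, v=-0.953, θ₁=-0.107, ω₁=-0.128, θ₂=0.207, ω₂=1.717, θ₃=0.068, ω₃=-0.070
apply F[12]=-10.000 → step 13: x=-0.133, v=-1.037, θ₁=-0.110, ω₁=-0.155, θ₂=0.243, ω₂=1.938, θ₃=0.066, ω₃=-0.114
apply F[13]=-10.000 → step 14: x=-0.155, v=-1.121, θ₁=-0.113, ω₁=-0.174, θ₂=0.284, ω₂=2.164, θ₃=0.064, ω₃=-0.161
apply F[14]=-10.000 → step 15: x=-0.178, v=-1.207, θ₁=-0.117, ω₁=-0.179, θ₂=0.330, ω₂=2.390, θ₃=0.060, ω₃=-0.207
Max |angle| over trajectory = 0.330 rad = 18.9°.

Answer: 18.9°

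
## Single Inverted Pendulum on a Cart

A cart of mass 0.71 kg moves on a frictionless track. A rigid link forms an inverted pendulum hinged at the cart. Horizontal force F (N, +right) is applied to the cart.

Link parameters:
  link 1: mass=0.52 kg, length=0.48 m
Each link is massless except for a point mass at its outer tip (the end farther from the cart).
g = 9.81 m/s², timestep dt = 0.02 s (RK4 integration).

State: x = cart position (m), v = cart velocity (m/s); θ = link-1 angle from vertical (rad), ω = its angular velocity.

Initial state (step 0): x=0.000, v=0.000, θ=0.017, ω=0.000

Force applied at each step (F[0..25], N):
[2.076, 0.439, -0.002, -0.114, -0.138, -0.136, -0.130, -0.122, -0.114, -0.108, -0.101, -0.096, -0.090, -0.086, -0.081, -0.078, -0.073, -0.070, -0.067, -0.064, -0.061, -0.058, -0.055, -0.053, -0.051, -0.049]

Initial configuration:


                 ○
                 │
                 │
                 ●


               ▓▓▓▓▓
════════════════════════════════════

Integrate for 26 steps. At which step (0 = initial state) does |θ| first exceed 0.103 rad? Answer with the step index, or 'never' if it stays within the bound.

apply F[0]=+2.076 → step 1: x=0.001, v=0.056, θ=0.016, ω=-0.110
apply F[1]=+0.439 → step 2: x=0.002, v=0.066, θ=0.014, ω=-0.125
apply F[2]=-0.002 → step 3: x=0.003, v=0.064, θ=0.011, ω=-0.116
apply F[3]=-0.114 → step 4: x=0.004, v=0.060, θ=0.009, ω=-0.103
apply F[4]=-0.138 → step 5: x=0.005, v=0.055, θ=0.007, ω=-0.089
apply F[5]=-0.136 → step 6: x=0.007, v=0.050, θ=0.005, ω=-0.077
apply F[6]=-0.130 → step 7: x=0.007, v=0.046, θ=0.004, ω=-0.066
apply F[7]=-0.122 → step 8: x=0.008, v=0.042, θ=0.003, ω=-0.056
apply F[8]=-0.114 → step 9: x=0.009, v=0.038, θ=0.002, ω=-0.048
apply F[9]=-0.108 → step 10: x=0.010, v=0.035, θ=0.001, ω=-0.041
apply F[10]=-0.101 → step 11: x=0.011, v=0.032, θ=0.000, ω=-0.034
apply F[11]=-0.096 → step 12: x=0.011, v=0.030, θ=-0.001, ω=-0.029
apply F[12]=-0.090 → step 13: x=0.012, v=0.027, θ=-0.001, ω=-0.024
apply F[13]=-0.086 → step 14: x=0.012, v=0.025, θ=-0.002, ω=-0.020
apply F[14]=-0.081 → step 15: x=0.013, v=0.023, θ=-0.002, ω=-0.017
apply F[15]=-0.078 → step 16: x=0.013, v=0.021, θ=-0.002, ω=-0.014
apply F[16]=-0.073 → step 17: x=0.014, v=0.019, θ=-0.002, ω=-0.011
apply F[17]=-0.070 → step 18: x=0.014, v=0.018, θ=-0.003, ω=-0.009
apply F[18]=-0.067 → step 19: x=0.014, v=0.016, θ=-0.003, ω=-0.007
apply F[19]=-0.064 → step 20: x=0.015, v=0.015, θ=-0.003, ω=-0.005
apply F[20]=-0.061 → step 21: x=0.015, v=0.013, θ=-0.003, ω=-0.004
apply F[21]=-0.058 → step 22: x=0.015, v=0.012, θ=-0.003, ω=-0.002
apply F[22]=-0.055 → step 23: x=0.015, v=0.011, θ=-0.003, ω=-0.001
apply F[23]=-0.053 → step 24: x=0.016, v=0.010, θ=-0.003, ω=-0.000
apply F[24]=-0.051 → step 25: x=0.016, v=0.009, θ=-0.003, ω=0.000
apply F[25]=-0.049 → step 26: x=0.016, v=0.008, θ=-0.003, ω=0.001
max |θ| = 0.017 ≤ 0.103 over all 27 states.

Answer: never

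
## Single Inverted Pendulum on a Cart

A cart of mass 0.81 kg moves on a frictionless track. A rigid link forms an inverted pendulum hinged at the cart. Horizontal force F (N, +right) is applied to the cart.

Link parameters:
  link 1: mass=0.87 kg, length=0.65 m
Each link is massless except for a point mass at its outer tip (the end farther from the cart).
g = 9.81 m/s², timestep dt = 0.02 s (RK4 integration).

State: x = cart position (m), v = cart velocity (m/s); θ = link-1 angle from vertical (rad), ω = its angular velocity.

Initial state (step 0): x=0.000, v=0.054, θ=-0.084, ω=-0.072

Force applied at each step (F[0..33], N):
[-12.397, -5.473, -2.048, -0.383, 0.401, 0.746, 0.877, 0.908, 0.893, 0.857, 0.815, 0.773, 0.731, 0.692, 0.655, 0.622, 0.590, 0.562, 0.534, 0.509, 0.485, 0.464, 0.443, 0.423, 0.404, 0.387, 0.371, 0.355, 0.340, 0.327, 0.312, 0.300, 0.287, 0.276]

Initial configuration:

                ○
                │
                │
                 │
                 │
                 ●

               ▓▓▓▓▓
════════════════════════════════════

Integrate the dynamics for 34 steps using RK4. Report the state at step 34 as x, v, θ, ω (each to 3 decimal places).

apply F[0]=-12.397 → step 1: x=-0.002, v=-0.233, θ=-0.081, ω=0.342
apply F[1]=-5.473 → step 2: x=-0.008, v=-0.351, θ=-0.073, ω=0.500
apply F[2]=-2.048 → step 3: x=-0.015, v=-0.387, θ=-0.063, ω=0.536
apply F[3]=-0.383 → step 4: x=-0.023, v=-0.385, θ=-0.052, ω=0.515
apply F[4]=+0.401 → step 5: x=-0.030, v=-0.365, θ=-0.042, ω=0.471
apply F[5]=+0.746 → step 6: x=-0.037, v=-0.339, θ=-0.033, ω=0.419
apply F[6]=+0.877 → step 7: x=-0.044, v=-0.311, θ=-0.025, ω=0.367
apply F[7]=+0.908 → step 8: x=-0.050, v=-0.284, θ=-0.019, ω=0.319
apply F[8]=+0.893 → step 9: x=-0.055, v=-0.259, θ=-0.013, ω=0.276
apply F[9]=+0.857 → step 10: x=-0.060, v=-0.236, θ=-0.008, ω=0.237
apply F[10]=+0.815 → step 11: x=-0.065, v=-0.215, θ=-0.003, ω=0.203
apply F[11]=+0.773 → step 12: x=-0.069, v=-0.195, θ=0.001, ω=0.172
apply F[12]=+0.731 → step 13: x=-0.072, v=-0.178, θ=0.004, ω=0.146
apply F[13]=+0.692 → step 14: x=-0.076, v=-0.162, θ=0.006, ω=0.123
apply F[14]=+0.655 → step 15: x=-0.079, v=-0.147, θ=0.009, ω=0.103
apply F[15]=+0.622 → step 16: x=-0.082, v=-0.134, θ=0.011, ω=0.085
apply F[16]=+0.590 → step 17: x=-0.084, v=-0.122, θ=0.012, ω=0.070
apply F[17]=+0.562 → step 18: x=-0.087, v=-0.110, θ=0.013, ω=0.057
apply F[18]=+0.534 → step 19: x=-0.089, v=-0.100, θ=0.014, ω=0.045
apply F[19]=+0.509 → step 20: x=-0.091, v=-0.091, θ=0.015, ω=0.035
apply F[20]=+0.485 → step 21: x=-0.092, v=-0.082, θ=0.016, ω=0.027
apply F[21]=+0.464 → step 22: x=-0.094, v=-0.074, θ=0.016, ω=0.019
apply F[22]=+0.443 → step 23: x=-0.095, v=-0.067, θ=0.017, ω=0.013
apply F[23]=+0.423 → step 24: x=-0.097, v=-0.060, θ=0.017, ω=0.007
apply F[24]=+0.404 → step 25: x=-0.098, v=-0.053, θ=0.017, ω=0.002
apply F[25]=+0.387 → step 26: x=-0.099, v=-0.047, θ=0.017, ω=-0.002
apply F[26]=+0.371 → step 27: x=-0.100, v=-0.042, θ=0.017, ω=-0.005
apply F[27]=+0.355 → step 28: x=-0.100, v=-0.036, θ=0.017, ω=-0.008
apply F[28]=+0.340 → step 29: x=-0.101, v=-0.032, θ=0.017, ω=-0.011
apply F[29]=+0.327 → step 30: x=-0.102, v=-0.027, θ=0.016, ω=-0.013
apply F[30]=+0.312 → step 31: x=-0.102, v=-0.023, θ=0.016, ω=-0.015
apply F[31]=+0.300 → step 32: x=-0.103, v=-0.019, θ=0.016, ω=-0.016
apply F[32]=+0.287 → step 33: x=-0.103, v=-0.015, θ=0.015, ω=-0.017
apply F[33]=+0.276 → step 34: x=-0.103, v=-0.011, θ=0.015, ω=-0.018

Answer: x=-0.103, v=-0.011, θ=0.015, ω=-0.018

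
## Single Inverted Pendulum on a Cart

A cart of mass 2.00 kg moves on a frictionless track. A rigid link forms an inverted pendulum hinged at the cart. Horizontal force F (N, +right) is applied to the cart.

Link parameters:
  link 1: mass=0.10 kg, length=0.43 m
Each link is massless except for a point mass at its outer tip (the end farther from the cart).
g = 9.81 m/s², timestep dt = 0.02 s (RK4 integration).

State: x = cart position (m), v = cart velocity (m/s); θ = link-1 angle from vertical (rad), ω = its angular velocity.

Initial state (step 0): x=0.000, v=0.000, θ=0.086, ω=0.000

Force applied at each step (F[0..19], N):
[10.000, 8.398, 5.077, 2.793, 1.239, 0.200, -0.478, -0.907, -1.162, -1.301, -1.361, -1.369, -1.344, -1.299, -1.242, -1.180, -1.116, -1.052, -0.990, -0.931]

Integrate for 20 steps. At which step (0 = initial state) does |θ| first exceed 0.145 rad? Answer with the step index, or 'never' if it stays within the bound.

Answer: never

Derivation:
apply F[0]=+10.000 → step 1: x=0.001, v=0.099, θ=0.084, ω=-0.191
apply F[1]=+8.398 → step 2: x=0.004, v=0.182, θ=0.079, ω=-0.346
apply F[2]=+5.077 → step 3: x=0.008, v=0.232, θ=0.071, ω=-0.428
apply F[3]=+2.793 → step 4: x=0.013, v=0.260, θ=0.062, ω=-0.461
apply F[4]=+1.239 → step 5: x=0.018, v=0.271, θ=0.053, ω=-0.462
apply F[5]=+0.200 → step 6: x=0.024, v=0.273, θ=0.044, ω=-0.444
apply F[6]=-0.478 → step 7: x=0.029, v=0.268, θ=0.035, ω=-0.414
apply F[7]=-0.907 → step 8: x=0.034, v=0.258, θ=0.027, ω=-0.378
apply F[8]=-1.162 → step 9: x=0.039, v=0.247, θ=0.020, ω=-0.339
apply F[9]=-1.301 → step 10: x=0.044, v=0.233, θ=0.014, ω=-0.301
apply F[10]=-1.361 → step 11: x=0.049, v=0.220, θ=0.008, ω=-0.264
apply F[11]=-1.369 → step 12: x=0.053, v=0.206, θ=0.003, ω=-0.230
apply F[12]=-1.344 → step 13: x=0.057, v=0.192, θ=-0.001, ω=-0.198
apply F[13]=-1.299 → step 14: x=0.061, v=0.180, θ=-0.005, ω=-0.169
apply F[14]=-1.242 → step 15: x=0.064, v=0.167, θ=-0.008, ω=-0.143
apply F[15]=-1.180 → step 16: x=0.067, v=0.155, θ=-0.011, ω=-0.120
apply F[16]=-1.116 → step 17: x=0.070, v=0.144, θ=-0.013, ω=-0.100
apply F[17]=-1.052 → step 18: x=0.073, v=0.134, θ=-0.015, ω=-0.082
apply F[18]=-0.990 → step 19: x=0.076, v=0.124, θ=-0.016, ω=-0.066
apply F[19]=-0.931 → step 20: x=0.078, v=0.115, θ=-0.017, ω=-0.053
max |θ| = 0.086 ≤ 0.145 over all 21 states.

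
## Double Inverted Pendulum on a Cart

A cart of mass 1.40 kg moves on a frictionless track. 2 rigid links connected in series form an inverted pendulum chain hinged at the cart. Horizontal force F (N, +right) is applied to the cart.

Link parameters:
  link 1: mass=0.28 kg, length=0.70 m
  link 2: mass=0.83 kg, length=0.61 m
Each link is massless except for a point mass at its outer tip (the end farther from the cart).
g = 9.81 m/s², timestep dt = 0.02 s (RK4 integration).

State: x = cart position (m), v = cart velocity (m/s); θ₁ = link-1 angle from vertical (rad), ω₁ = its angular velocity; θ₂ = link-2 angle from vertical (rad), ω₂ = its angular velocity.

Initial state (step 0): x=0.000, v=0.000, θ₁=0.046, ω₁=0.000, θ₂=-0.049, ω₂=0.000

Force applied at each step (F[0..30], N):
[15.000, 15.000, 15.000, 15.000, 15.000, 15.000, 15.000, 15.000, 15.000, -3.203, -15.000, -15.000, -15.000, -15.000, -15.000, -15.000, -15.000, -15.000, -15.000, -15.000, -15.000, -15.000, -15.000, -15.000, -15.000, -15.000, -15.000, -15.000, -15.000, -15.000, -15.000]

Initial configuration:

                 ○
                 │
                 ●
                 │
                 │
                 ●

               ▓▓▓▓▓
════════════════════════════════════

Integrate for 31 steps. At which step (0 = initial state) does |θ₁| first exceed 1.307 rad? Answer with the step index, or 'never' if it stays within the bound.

Answer: never

Derivation:
apply F[0]=+15.000 → step 1: x=0.002, v=0.207, θ₁=0.044, ω₁=-0.203, θ₂=-0.050, ω₂=-0.123
apply F[1]=+15.000 → step 2: x=0.008, v=0.415, θ₁=0.038, ω₁=-0.411, θ₂=-0.054, ω₂=-0.242
apply F[2]=+15.000 → step 3: x=0.019, v=0.624, θ₁=0.027, ω₁=-0.627, θ₂=-0.060, ω₂=-0.355
apply F[3]=+15.000 → step 4: x=0.033, v=0.835, θ₁=0.013, ω₁=-0.857, θ₂=-0.068, ω₂=-0.458
apply F[4]=+15.000 → step 5: x=0.052, v=1.049, θ₁=-0.007, ω₁=-1.104, θ₂=-0.078, ω₂=-0.546
apply F[5]=+15.000 → step 6: x=0.075, v=1.266, θ₁=-0.032, ω₁=-1.374, θ₂=-0.090, ω₂=-0.616
apply F[6]=+15.000 → step 7: x=0.103, v=1.486, θ₁=-0.062, ω₁=-1.669, θ₂=-0.103, ω₂=-0.664
apply F[7]=+15.000 → step 8: x=0.135, v=1.708, θ₁=-0.099, ω₁=-1.992, θ₂=-0.116, ω₂=-0.689
apply F[8]=+15.000 → step 9: x=0.171, v=1.931, θ₁=-0.142, ω₁=-2.341, θ₂=-0.130, ω₂=-0.691
apply F[9]=-3.203 → step 10: x=0.209, v=1.901, θ₁=-0.189, ω₁=-2.358, θ₂=-0.144, ω₂=-0.670
apply F[10]=-15.000 → step 11: x=0.246, v=1.712, θ₁=-0.234, ω₁=-2.193, θ₂=-0.156, ω₂=-0.608
apply F[11]=-15.000 → step 12: x=0.278, v=1.531, θ₁=-0.277, ω₁=-2.078, θ₂=-0.168, ω₂=-0.508
apply F[12]=-15.000 → step 13: x=0.307, v=1.356, θ₁=-0.318, ω₁=-2.011, θ₂=-0.177, ω₂=-0.369
apply F[13]=-15.000 → step 14: x=0.332, v=1.187, θ₁=-0.358, ω₁=-1.989, θ₂=-0.182, ω₂=-0.193
apply F[14]=-15.000 → step 15: x=0.354, v=1.022, θ₁=-0.398, ω₁=-2.008, θ₂=-0.184, ω₂=0.018
apply F[15]=-15.000 → step 16: x=0.373, v=0.860, θ₁=-0.438, ω₁=-2.064, θ₂=-0.181, ω₂=0.261
apply F[16]=-15.000 → step 17: x=0.389, v=0.698, θ₁=-0.480, ω₁=-2.149, θ₂=-0.173, ω₂=0.531
apply F[17]=-15.000 → step 18: x=0.401, v=0.535, θ₁=-0.524, ω₁=-2.256, θ₂=-0.160, ω₂=0.820
apply F[18]=-15.000 → step 19: x=0.410, v=0.370, θ₁=-0.571, ω₁=-2.373, θ₂=-0.141, ω₂=1.116
apply F[19]=-15.000 → step 20: x=0.416, v=0.200, θ₁=-0.619, ω₁=-2.492, θ₂=-0.115, ω₂=1.411
apply F[20]=-15.000 → step 21: x=0.418, v=0.026, θ₁=-0.670, ω₁=-2.603, θ₂=-0.084, ω₂=1.695
apply F[21]=-15.000 → step 22: x=0.417, v=-0.152, θ₁=-0.723, ω₁=-2.702, θ₂=-0.048, ω₂=1.962
apply F[22]=-15.000 → step 23: x=0.412, v=-0.335, θ₁=-0.778, ω₁=-2.786, θ₂=-0.006, ω₂=2.211
apply F[23]=-15.000 → step 24: x=0.403, v=-0.522, θ₁=-0.835, ω₁=-2.854, θ₂=0.041, ω₂=2.441
apply F[24]=-15.000 → step 25: x=0.391, v=-0.711, θ₁=-0.892, ω₁=-2.907, θ₂=0.092, ω₂=2.656
apply F[25]=-15.000 → step 26: x=0.375, v=-0.903, θ₁=-0.951, ω₁=-2.946, θ₂=0.147, ω₂=2.859
apply F[26]=-15.000 → step 27: x=0.355, v=-1.095, θ₁=-1.010, ω₁=-2.973, θ₂=0.206, ω₂=3.055
apply F[27]=-15.000 → step 28: x=0.331, v=-1.288, θ₁=-1.070, ω₁=-2.987, θ₂=0.269, ω₂=3.248
apply F[28]=-15.000 → step 29: x=0.303, v=-1.481, θ₁=-1.129, ω₁=-2.990, θ₂=0.336, ω₂=3.443
apply F[29]=-15.000 → step 30: x=0.272, v=-1.673, θ₁=-1.189, ω₁=-2.979, θ₂=0.407, ω₂=3.648
apply F[30]=-15.000 → step 31: x=0.237, v=-1.862, θ₁=-1.249, ω₁=-2.953, θ₂=0.482, ω₂=3.868
max |θ₁| = 1.249 ≤ 1.307 over all 32 states.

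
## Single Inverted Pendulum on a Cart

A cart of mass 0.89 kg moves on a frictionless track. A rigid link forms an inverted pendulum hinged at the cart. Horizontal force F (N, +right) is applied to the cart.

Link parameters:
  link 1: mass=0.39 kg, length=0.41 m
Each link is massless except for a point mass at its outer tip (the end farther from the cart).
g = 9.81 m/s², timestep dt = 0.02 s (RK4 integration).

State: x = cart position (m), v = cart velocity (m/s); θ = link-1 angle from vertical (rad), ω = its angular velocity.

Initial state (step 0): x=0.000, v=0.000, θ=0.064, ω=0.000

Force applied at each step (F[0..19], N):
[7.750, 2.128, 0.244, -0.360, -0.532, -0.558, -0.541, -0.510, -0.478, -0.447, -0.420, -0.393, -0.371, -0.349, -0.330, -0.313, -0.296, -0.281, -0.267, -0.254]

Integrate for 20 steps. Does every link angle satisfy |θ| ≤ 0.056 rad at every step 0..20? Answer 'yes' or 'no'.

apply F[0]=+7.750 → step 1: x=0.002, v=0.168, θ=0.060, ω=-0.380
apply F[1]=+2.128 → step 2: x=0.005, v=0.211, θ=0.052, ω=-0.458
apply F[2]=+0.244 → step 3: x=0.010, v=0.213, θ=0.043, ω=-0.439
apply F[3]=-0.360 → step 4: x=0.014, v=0.202, θ=0.035, ω=-0.393
apply F[4]=-0.532 → step 5: x=0.018, v=0.187, θ=0.027, ω=-0.342
apply F[5]=-0.558 → step 6: x=0.021, v=0.172, θ=0.021, ω=-0.295
apply F[6]=-0.541 → step 7: x=0.025, v=0.159, θ=0.015, ω=-0.253
apply F[7]=-0.510 → step 8: x=0.028, v=0.146, θ=0.011, ω=-0.216
apply F[8]=-0.478 → step 9: x=0.031, v=0.135, θ=0.007, ω=-0.184
apply F[9]=-0.447 → step 10: x=0.033, v=0.124, θ=0.003, ω=-0.156
apply F[10]=-0.420 → step 11: x=0.035, v=0.115, θ=0.000, ω=-0.132
apply F[11]=-0.393 → step 12: x=0.038, v=0.106, θ=-0.002, ω=-0.111
apply F[12]=-0.371 → step 13: x=0.040, v=0.098, θ=-0.004, ω=-0.093
apply F[13]=-0.349 → step 14: x=0.042, v=0.090, θ=-0.006, ω=-0.077
apply F[14]=-0.330 → step 15: x=0.043, v=0.083, θ=-0.007, ω=-0.064
apply F[15]=-0.313 → step 16: x=0.045, v=0.077, θ=-0.008, ω=-0.052
apply F[16]=-0.296 → step 17: x=0.046, v=0.071, θ=-0.009, ω=-0.042
apply F[17]=-0.281 → step 18: x=0.048, v=0.066, θ=-0.010, ω=-0.033
apply F[18]=-0.267 → step 19: x=0.049, v=0.061, θ=-0.011, ω=-0.025
apply F[19]=-0.254 → step 20: x=0.050, v=0.056, θ=-0.011, ω=-0.019
Max |angle| over trajectory = 0.064 rad; bound = 0.056 → exceeded.

Answer: no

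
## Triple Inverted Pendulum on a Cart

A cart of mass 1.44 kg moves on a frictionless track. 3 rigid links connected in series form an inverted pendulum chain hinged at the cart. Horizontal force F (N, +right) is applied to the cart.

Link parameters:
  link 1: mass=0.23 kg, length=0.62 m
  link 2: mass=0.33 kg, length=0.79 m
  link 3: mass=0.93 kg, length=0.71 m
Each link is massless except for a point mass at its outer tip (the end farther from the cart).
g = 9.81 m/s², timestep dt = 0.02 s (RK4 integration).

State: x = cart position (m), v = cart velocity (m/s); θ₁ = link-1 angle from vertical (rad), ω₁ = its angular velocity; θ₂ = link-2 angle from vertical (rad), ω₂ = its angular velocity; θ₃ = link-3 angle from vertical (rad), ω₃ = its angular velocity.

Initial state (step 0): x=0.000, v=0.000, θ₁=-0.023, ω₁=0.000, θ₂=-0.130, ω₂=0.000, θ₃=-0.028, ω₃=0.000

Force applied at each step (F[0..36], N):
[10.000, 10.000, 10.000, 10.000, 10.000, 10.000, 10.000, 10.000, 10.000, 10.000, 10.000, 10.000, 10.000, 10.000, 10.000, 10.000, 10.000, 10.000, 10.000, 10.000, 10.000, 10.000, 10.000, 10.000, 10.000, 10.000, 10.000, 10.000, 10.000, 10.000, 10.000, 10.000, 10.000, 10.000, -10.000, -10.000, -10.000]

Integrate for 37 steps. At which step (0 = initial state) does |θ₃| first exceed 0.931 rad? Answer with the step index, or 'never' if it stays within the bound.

apply F[0]=+10.000 → step 1: x=0.001, v=0.143, θ₁=-0.024, ω₁=-0.072, θ₂=-0.132, ω₂=-0.220, θ₃=-0.027, ω₃=0.097
apply F[1]=+10.000 → step 2: x=0.006, v=0.286, θ₁=-0.026, ω₁=-0.144, θ₂=-0.139, ω₂=-0.444, θ₃=-0.024, ω₃=0.198
apply F[2]=+10.000 → step 3: x=0.013, v=0.430, θ₁=-0.029, ω₁=-0.214, θ₂=-0.150, ω₂=-0.676, θ₃=-0.019, ω₃=0.306
apply F[3]=+10.000 → step 4: x=0.023, v=0.574, θ₁=-0.034, ω₁=-0.284, θ₂=-0.166, ω₂=-0.918, θ₃=-0.012, ω₃=0.425
apply F[4]=+10.000 → step 5: x=0.036, v=0.719, θ₁=-0.041, ω₁=-0.356, θ₂=-0.187, ω₂=-1.168, θ₃=-0.002, ω₃=0.553
apply F[5]=+10.000 → step 6: x=0.052, v=0.864, θ₁=-0.049, ω₁=-0.435, θ₂=-0.213, ω₂=-1.422, θ₃=0.010, ω₃=0.687
apply F[6]=+10.000 → step 7: x=0.070, v=1.009, θ₁=-0.058, ω₁=-0.526, θ₂=-0.244, ω₂=-1.672, θ₃=0.025, ω₃=0.823
apply F[7]=+10.000 → step 8: x=0.092, v=1.155, θ₁=-0.070, ω₁=-0.637, θ₂=-0.279, ω₂=-1.906, θ₃=0.043, ω₃=0.953
apply F[8]=+10.000 → step 9: x=0.117, v=1.300, θ₁=-0.084, ω₁=-0.774, θ₂=-0.320, ω₂=-2.116, θ₃=0.063, ω₃=1.068
apply F[9]=+10.000 → step 10: x=0.144, v=1.444, θ₁=-0.101, ω₁=-0.940, θ₂=-0.364, ω₂=-2.294, θ₃=0.086, ω₃=1.163
apply F[10]=+10.000 → step 11: x=0.174, v=1.589, θ₁=-0.122, ω₁=-1.138, θ₂=-0.411, ω₂=-2.435, θ₃=0.110, ω₃=1.234
apply F[11]=+10.000 → step 12: x=0.208, v=1.733, θ₁=-0.147, ω₁=-1.368, θ₂=-0.461, ω₂=-2.540, θ₃=0.135, ω₃=1.280
apply F[12]=+10.000 → step 13: x=0.244, v=1.876, θ₁=-0.177, ω₁=-1.629, θ₂=-0.513, ω₂=-2.609, θ₃=0.161, ω₃=1.300
apply F[13]=+10.000 → step 14: x=0.283, v=2.019, θ₁=-0.212, ω₁=-1.920, θ₂=-0.565, ω₂=-2.643, θ₃=0.187, ω₃=1.295
apply F[14]=+10.000 → step 15: x=0.324, v=2.160, θ₁=-0.254, ω₁=-2.239, θ₂=-0.618, ω₂=-2.642, θ₃=0.212, ω₃=1.265
apply F[15]=+10.000 → step 16: x=0.369, v=2.299, θ₁=-0.302, ω₁=-2.585, θ₂=-0.671, ω₂=-2.606, θ₃=0.237, ω₃=1.208
apply F[16]=+10.000 → step 17: x=0.416, v=2.435, θ₁=-0.357, ω₁=-2.957, θ₂=-0.722, ω₂=-2.534, θ₃=0.261, ω₃=1.123
apply F[17]=+10.000 → step 18: x=0.466, v=2.567, θ₁=-0.420, ω₁=-3.353, θ₂=-0.772, ω₂=-2.426, θ₃=0.282, ω₃=1.005
apply F[18]=+10.000 → step 19: x=0.519, v=2.691, θ₁=-0.492, ω₁=-3.769, θ₂=-0.819, ω₂=-2.281, θ₃=0.301, ω₃=0.848
apply F[19]=+10.000 → step 20: x=0.574, v=2.806, θ₁=-0.571, ω₁=-4.200, θ₂=-0.863, ω₂=-2.102, θ₃=0.316, ω₃=0.645
apply F[20]=+10.000 → step 21: x=0.631, v=2.906, θ₁=-0.660, ω₁=-4.636, θ₂=-0.903, ω₂=-1.899, θ₃=0.326, ω₃=0.384
apply F[21]=+10.000 → step 22: x=0.690, v=2.989, θ₁=-0.757, ω₁=-5.063, θ₂=-0.939, ω₂=-1.685, θ₃=0.331, ω₃=0.056
apply F[22]=+10.000 → step 23: x=0.751, v=3.050, θ₁=-0.862, ω₁=-5.459, θ₂=-0.970, ω₂=-1.486, θ₃=0.328, ω₃=-0.346
apply F[23]=+10.000 → step 24: x=0.812, v=3.086, θ₁=-0.975, ω₁=-5.800, θ₂=-0.998, ω₂=-1.332, θ₃=0.316, ω₃=-0.822
apply F[24]=+10.000 → step 25: x=0.874, v=3.100, θ₁=-1.093, ω₁=-6.062, θ₂=-1.024, ω₂=-1.254, θ₃=0.294, ω₃=-1.361
apply F[25]=+10.000 → step 26: x=0.936, v=3.094, θ₁=-1.216, ω₁=-6.232, θ₂=-1.049, ω₂=-1.270, θ₃=0.261, ω₃=-1.941
apply F[26]=+10.000 → step 27: x=0.998, v=3.075, θ₁=-1.342, ω₁=-6.307, θ₂=-1.075, ω₂=-1.381, θ₃=0.217, ω₃=-2.537
apply F[27]=+10.000 → step 28: x=1.059, v=3.051, θ₁=-1.468, ω₁=-6.297, θ₂=-1.105, ω₂=-1.572, θ₃=0.160, ω₃=-3.130
apply F[28]=+10.000 → step 29: x=1.120, v=3.027, θ₁=-1.593, ω₁=-6.212, θ₂=-1.139, ω₂=-1.819, θ₃=0.092, ω₃=-3.710
apply F[29]=+10.000 → step 30: x=1.180, v=3.006, θ₁=-1.716, ω₁=-6.059, θ₂=-1.178, ω₂=-2.094, θ₃=0.012, ω₃=-4.272
apply F[30]=+10.000 → step 31: x=1.240, v=2.993, θ₁=-1.835, ω₁=-5.839, θ₂=-1.223, ω₂=-2.371, θ₃=-0.079, ω₃=-4.820
apply F[31]=+10.000 → step 32: x=1.300, v=2.988, θ₁=-1.949, ω₁=-5.550, θ₂=-1.273, ω₂=-2.627, θ₃=-0.181, ω₃=-5.359
apply F[32]=+10.000 → step 33: x=1.359, v=2.993, θ₁=-2.057, ω₁=-5.182, θ₂=-1.327, ω₂=-2.842, θ₃=-0.294, ω₃=-5.893
apply F[33]=+10.000 → step 34: x=1.419, v=3.010, θ₁=-2.156, ω₁=-4.727, θ₂=-1.386, ω₂=-2.997, θ₃=-0.417, ω₃=-6.429
apply F[34]=-10.000 → step 35: x=1.477, v=2.794, θ₁=-2.249, ω₁=-4.558, θ₂=-1.445, ω₂=-2.892, θ₃=-0.550, ω₃=-6.864
apply F[35]=-10.000 → step 36: x=1.531, v=2.579, θ₁=-2.338, ω₁=-4.300, θ₂=-1.501, ω₂=-2.777, θ₃=-0.691, ω₃=-7.317
apply F[36]=-10.000 → step 37: x=1.581, v=2.367, θ₁=-2.420, ω₁=-3.928, θ₂=-1.556, ω₂=-2.661, θ₃=-0.842, ω₃=-7.785
max |θ₃| = 0.842 ≤ 0.931 over all 38 states.

Answer: never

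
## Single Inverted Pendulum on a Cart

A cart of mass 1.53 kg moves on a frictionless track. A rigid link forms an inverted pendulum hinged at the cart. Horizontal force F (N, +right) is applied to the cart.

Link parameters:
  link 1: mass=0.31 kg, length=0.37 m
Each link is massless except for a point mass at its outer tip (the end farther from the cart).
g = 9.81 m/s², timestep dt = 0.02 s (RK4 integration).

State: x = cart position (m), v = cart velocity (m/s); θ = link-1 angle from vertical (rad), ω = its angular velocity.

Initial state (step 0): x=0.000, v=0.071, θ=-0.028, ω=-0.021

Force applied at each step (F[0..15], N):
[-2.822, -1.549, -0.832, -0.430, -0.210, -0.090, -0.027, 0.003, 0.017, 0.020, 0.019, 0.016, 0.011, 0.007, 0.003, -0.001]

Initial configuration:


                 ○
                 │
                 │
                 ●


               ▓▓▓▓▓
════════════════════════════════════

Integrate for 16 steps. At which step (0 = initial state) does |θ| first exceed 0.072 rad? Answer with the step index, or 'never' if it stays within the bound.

Answer: never

Derivation:
apply F[0]=-2.822 → step 1: x=0.001, v=0.035, θ=-0.028, ω=0.061
apply F[1]=-1.549 → step 2: x=0.002, v=0.016, θ=-0.026, ω=0.098
apply F[2]=-0.832 → step 3: x=0.002, v=0.006, θ=-0.024, ω=0.112
apply F[3]=-0.430 → step 4: x=0.002, v=0.001, θ=-0.022, ω=0.113
apply F[4]=-0.210 → step 5: x=0.002, v=-0.000, θ=-0.019, ω=0.107
apply F[5]=-0.090 → step 6: x=0.002, v=-0.001, θ=-0.017, ω=0.098
apply F[6]=-0.027 → step 7: x=0.002, v=-0.001, θ=-0.016, ω=0.089
apply F[7]=+0.003 → step 8: x=0.002, v=0.000, θ=-0.014, ω=0.079
apply F[8]=+0.017 → step 9: x=0.002, v=0.001, θ=-0.012, ω=0.070
apply F[9]=+0.020 → step 10: x=0.002, v=0.001, θ=-0.011, ω=0.062
apply F[10]=+0.019 → step 11: x=0.002, v=0.002, θ=-0.010, ω=0.055
apply F[11]=+0.016 → step 12: x=0.002, v=0.003, θ=-0.009, ω=0.048
apply F[12]=+0.011 → step 13: x=0.002, v=0.003, θ=-0.008, ω=0.042
apply F[13]=+0.007 → step 14: x=0.002, v=0.004, θ=-0.007, ω=0.037
apply F[14]=+0.003 → step 15: x=0.002, v=0.004, θ=-0.006, ω=0.033
apply F[15]=-0.001 → step 16: x=0.002, v=0.004, θ=-0.006, ω=0.029
max |θ| = 0.028 ≤ 0.072 over all 17 states.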